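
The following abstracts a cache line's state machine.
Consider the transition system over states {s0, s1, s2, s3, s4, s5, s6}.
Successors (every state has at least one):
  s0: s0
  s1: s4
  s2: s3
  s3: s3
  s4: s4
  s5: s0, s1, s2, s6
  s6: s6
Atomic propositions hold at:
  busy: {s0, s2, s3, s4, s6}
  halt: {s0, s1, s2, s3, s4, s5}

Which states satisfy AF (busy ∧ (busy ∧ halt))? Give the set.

{s0, s1, s2, s3, s4}

Sat(busy ∧ halt) = {s0, s2, s3, s4}
Sat(busy ∧ (busy ∧ halt)) = {s0, s2, s3, s4}
AF (busy ∧ (busy ∧ halt)): least fixpoint, start Z0 = {s0, s2, s3, s4}, add states with every successor in Z. Z1 = {s0, s1, s2, s3, s4}; fixed.
Sat(AF (busy ∧ (busy ∧ halt))) = {s0, s1, s2, s3, s4}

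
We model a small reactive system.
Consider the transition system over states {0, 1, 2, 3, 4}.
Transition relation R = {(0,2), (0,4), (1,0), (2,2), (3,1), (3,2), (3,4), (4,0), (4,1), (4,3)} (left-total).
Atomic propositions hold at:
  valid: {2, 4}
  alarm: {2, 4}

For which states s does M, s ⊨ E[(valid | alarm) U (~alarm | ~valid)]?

{0, 1, 3, 4}

Sat(valid | alarm) = {2, 4}
Sat(~alarm) = {0, 1, 3}
Sat(~valid) = {0, 1, 3}
Sat(~alarm | ~valid) = {0, 1, 3}
E[(valid | alarm) U (~alarm | ~valid)]: least fixpoint, start Z0 = Sat((~alarm | ~valid)) = {0, 1, 3}, add states in Sat(valid | alarm) with some successor in Z. Z1 = {0, 1, 3, 4}; fixed.
Sat(E[(valid | alarm) U (~alarm | ~valid)]) = {0, 1, 3, 4}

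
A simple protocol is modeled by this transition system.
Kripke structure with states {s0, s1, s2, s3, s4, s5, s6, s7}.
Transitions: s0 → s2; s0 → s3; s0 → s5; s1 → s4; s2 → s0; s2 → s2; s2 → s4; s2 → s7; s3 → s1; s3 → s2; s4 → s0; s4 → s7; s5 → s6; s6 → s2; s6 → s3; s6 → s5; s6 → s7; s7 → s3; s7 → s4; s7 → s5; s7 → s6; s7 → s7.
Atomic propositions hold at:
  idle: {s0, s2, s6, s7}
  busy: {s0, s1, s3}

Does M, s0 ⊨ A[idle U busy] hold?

A[idle U busy]: least fixpoint, start Z0 = Sat(busy) = {s0, s1, s3}, add states in Sat(idle) with every successor in Z. Already a fixed point.
Sat(A[idle U busy]) = {s0, s1, s3}
s0 ∈ Sat(A[idle U busy]) = {s0, s1, s3}, so the formula holds at s0.

Yes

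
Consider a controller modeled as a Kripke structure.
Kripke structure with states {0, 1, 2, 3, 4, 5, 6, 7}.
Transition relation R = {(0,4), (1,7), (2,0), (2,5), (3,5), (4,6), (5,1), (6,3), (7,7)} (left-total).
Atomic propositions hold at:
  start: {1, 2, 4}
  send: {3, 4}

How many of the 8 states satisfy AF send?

4

AF send: least fixpoint, start Z0 = {3, 4}, add states with every successor in Z. Z1 = {0, 3, 4, 6}; fixed.
Sat(AF send) = {0, 3, 4, 6}
|Sat(AF send)| = |{0, 3, 4, 6}| = 4.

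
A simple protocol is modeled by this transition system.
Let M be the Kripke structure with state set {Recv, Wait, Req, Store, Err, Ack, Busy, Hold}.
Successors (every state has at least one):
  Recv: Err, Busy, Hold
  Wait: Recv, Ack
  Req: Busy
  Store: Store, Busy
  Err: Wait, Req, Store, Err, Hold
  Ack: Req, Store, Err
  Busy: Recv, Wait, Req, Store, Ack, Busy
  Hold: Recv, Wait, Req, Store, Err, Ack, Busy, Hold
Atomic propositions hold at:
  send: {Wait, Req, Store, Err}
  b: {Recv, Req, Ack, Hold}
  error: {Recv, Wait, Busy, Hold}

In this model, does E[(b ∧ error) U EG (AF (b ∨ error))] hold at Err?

No

Sat(b ∧ error) = {Recv, Hold}
Sat(b ∨ error) = {Recv, Wait, Req, Ack, Busy, Hold}
AF (b ∨ error): least fixpoint, start Z0 = {Recv, Wait, Req, Ack, Busy, Hold}, add states with every successor in Z. Already a fixed point.
Sat(AF (b ∨ error)) = {Recv, Wait, Req, Ack, Busy, Hold}
EG (AF (b ∨ error)): greatest fixpoint, start Z0 = {Recv, Wait, Req, Ack, Busy, Hold}, keep only states in Sat with some successor in Z. Already a fixed point.
Sat(EG (AF (b ∨ error))) = {Recv, Wait, Req, Ack, Busy, Hold}
E[(b ∧ error) U EG (AF (b ∨ error))]: least fixpoint, start Z0 = Sat(EG (AF (b ∨ error))) = {Recv, Wait, Req, Ack, Busy, Hold}, add states in Sat(b ∧ error) with some successor in Z. Already a fixed point.
Sat(E[(b ∧ error) U EG (AF (b ∨ error))]) = {Recv, Wait, Req, Ack, Busy, Hold}
Err ∉ Sat(E[(b ∧ error) U EG (AF (b ∨ error))]) = {Recv, Wait, Req, Ack, Busy, Hold}, so the formula does not hold at Err.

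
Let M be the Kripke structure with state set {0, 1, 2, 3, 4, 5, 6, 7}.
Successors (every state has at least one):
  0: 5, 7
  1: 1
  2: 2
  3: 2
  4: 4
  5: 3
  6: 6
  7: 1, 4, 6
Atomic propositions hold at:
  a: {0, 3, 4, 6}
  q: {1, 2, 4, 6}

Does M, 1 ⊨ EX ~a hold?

Sat(~a) = {1, 2, 5, 7}
Sat(EX ~a) = {s : some successor in {1, 2, 5, 7}} = {0, 1, 2, 3, 7}
1 ∈ Sat(EX ~a) = {0, 1, 2, 3, 7}, so the formula holds at 1.

Yes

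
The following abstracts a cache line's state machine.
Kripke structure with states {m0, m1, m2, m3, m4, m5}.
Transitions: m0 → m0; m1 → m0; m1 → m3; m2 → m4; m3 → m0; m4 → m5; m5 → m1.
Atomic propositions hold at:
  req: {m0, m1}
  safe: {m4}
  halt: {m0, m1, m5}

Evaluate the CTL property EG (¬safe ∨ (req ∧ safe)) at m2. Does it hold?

No

Sat(¬safe) = {m0, m1, m2, m3, m5}
Sat(req ∧ safe) = ∅
Sat(¬safe ∨ (req ∧ safe)) = {m0, m1, m2, m3, m5}
EG (¬safe ∨ (req ∧ safe)): greatest fixpoint, start Z0 = {m0, m1, m2, m3, m5}, keep only states in Sat with some successor in Z. Z1 = {m0, m1, m3, m5}; fixed.
Sat(EG (¬safe ∨ (req ∧ safe))) = {m0, m1, m3, m5}
m2 ∉ Sat(EG (¬safe ∨ (req ∧ safe))) = {m0, m1, m3, m5}, so the formula does not hold at m2.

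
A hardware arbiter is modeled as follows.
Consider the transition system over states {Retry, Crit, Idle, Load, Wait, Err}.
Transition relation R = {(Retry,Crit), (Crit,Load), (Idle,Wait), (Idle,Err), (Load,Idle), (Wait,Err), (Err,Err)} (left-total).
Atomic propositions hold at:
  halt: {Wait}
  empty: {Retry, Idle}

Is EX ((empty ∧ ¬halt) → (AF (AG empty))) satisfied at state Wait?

Sat(¬halt) = {Retry, Crit, Idle, Load, Err}
Sat(empty ∧ ¬halt) = {Retry, Idle}
AG empty: greatest fixpoint, start Z0 = {Retry, Idle}, keep only states in Sat with every successor in Z. Z1 = ∅; fixed.
Sat(AG empty) = ∅
AF (AG empty): least fixpoint, start Z0 = ∅, add states with every successor in Z. Already a fixed point.
Sat(AF (AG empty)) = ∅
Sat((empty ∧ ¬halt) → (AF (AG empty))) = {Crit, Load, Wait, Err}
Sat(EX ((empty ∧ ¬halt) → (AF (AG empty)))) = {s : some successor in {Crit, Load, Wait, Err}} = {Retry, Crit, Idle, Wait, Err}
Wait ∈ Sat(EX ((empty ∧ ¬halt) → (AF (AG empty)))) = {Retry, Crit, Idle, Wait, Err}, so the formula holds at Wait.

Yes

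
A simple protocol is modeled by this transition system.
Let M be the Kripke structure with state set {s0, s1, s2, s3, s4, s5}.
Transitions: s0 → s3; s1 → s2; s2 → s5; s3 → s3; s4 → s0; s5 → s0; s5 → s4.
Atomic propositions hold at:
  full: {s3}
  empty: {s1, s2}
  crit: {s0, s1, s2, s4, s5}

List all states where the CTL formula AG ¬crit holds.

Sat(¬crit) = {s3}
AG ¬crit: greatest fixpoint, start Z0 = {s3}, keep only states in Sat with every successor in Z. Already a fixed point.
Sat(AG ¬crit) = {s3}

{s3}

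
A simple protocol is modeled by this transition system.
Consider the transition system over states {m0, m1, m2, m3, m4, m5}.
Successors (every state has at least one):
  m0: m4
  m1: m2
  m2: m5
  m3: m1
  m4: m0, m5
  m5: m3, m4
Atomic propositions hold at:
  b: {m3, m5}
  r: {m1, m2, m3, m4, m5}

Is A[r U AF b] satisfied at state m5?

Yes

AF b: least fixpoint, start Z0 = {m3, m5}, add states with every successor in Z. Z1 = {m2, m3, m5}; Z2 = {m1, m2, m3, m5}; fixed.
Sat(AF b) = {m1, m2, m3, m5}
A[r U AF b]: least fixpoint, start Z0 = Sat(AF b) = {m1, m2, m3, m5}, add states in Sat(r) with every successor in Z. Already a fixed point.
Sat(A[r U AF b]) = {m1, m2, m3, m5}
m5 ∈ Sat(A[r U AF b]) = {m1, m2, m3, m5}, so the formula holds at m5.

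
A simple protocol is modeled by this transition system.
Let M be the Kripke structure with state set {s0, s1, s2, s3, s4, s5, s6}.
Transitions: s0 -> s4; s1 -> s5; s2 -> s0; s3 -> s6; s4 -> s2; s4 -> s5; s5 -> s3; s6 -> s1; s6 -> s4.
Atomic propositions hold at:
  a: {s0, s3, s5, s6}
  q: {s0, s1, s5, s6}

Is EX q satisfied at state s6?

Yes

Sat(EX q) = {s : some successor in {s0, s1, s5, s6}} = {s1, s2, s3, s4, s6}
s6 ∈ Sat(EX q) = {s1, s2, s3, s4, s6}, so the formula holds at s6.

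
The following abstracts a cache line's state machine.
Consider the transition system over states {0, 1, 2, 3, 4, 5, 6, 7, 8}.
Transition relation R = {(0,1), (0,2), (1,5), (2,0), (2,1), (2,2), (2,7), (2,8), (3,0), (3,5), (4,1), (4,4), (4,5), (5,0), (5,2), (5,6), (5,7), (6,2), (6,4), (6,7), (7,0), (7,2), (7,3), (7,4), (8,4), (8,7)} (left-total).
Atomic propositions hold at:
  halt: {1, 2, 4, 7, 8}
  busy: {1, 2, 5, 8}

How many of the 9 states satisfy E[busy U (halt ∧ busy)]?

Sat(halt ∧ busy) = {1, 2, 8}
E[busy U (halt ∧ busy)]: least fixpoint, start Z0 = Sat((halt ∧ busy)) = {1, 2, 8}, add states in Sat(busy) with some successor in Z. Z1 = {1, 2, 5, 8}; fixed.
Sat(E[busy U (halt ∧ busy)]) = {1, 2, 5, 8}
|Sat(E[busy U (halt ∧ busy)])| = |{1, 2, 5, 8}| = 4.

4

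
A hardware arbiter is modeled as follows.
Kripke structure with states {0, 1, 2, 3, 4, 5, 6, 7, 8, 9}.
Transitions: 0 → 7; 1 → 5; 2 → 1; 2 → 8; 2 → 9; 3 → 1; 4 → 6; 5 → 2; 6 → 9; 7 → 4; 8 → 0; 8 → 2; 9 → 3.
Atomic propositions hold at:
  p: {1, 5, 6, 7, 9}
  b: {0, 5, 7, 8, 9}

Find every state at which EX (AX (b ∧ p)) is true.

Sat(b ∧ p) = {5, 7, 9}
Sat(AX (b ∧ p)) = {s : every successor in {5, 7, 9}} = {0, 1, 6}
Sat(EX (AX (b ∧ p))) = {s : some successor in {0, 1, 6}} = {2, 3, 4, 8}

{2, 3, 4, 8}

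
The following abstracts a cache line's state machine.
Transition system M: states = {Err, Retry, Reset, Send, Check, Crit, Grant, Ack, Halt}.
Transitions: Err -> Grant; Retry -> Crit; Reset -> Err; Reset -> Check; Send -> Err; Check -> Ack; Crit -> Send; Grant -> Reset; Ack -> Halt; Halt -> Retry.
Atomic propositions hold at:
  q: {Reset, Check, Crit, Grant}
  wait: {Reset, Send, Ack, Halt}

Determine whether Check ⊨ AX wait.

Sat(AX wait) = {s : every successor in {Reset, Send, Ack, Halt}} = {Check, Crit, Grant, Ack}
Check ∈ Sat(AX wait) = {Check, Crit, Grant, Ack}, so the formula holds at Check.

Yes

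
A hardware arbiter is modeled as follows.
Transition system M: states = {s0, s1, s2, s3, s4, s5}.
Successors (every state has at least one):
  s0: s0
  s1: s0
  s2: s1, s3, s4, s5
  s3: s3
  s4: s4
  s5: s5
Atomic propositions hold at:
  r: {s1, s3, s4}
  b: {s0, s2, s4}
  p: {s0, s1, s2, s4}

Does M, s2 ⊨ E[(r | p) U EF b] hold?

Sat(r | p) = {s0, s1, s2, s3, s4}
EF b: least fixpoint, start Z0 = {s0, s2, s4}, add states with some successor in Z. Z1 = {s0, s1, s2, s4}; fixed.
Sat(EF b) = {s0, s1, s2, s4}
E[(r | p) U EF b]: least fixpoint, start Z0 = Sat(EF b) = {s0, s1, s2, s4}, add states in Sat(r | p) with some successor in Z. Already a fixed point.
Sat(E[(r | p) U EF b]) = {s0, s1, s2, s4}
s2 ∈ Sat(E[(r | p) U EF b]) = {s0, s1, s2, s4}, so the formula holds at s2.

Yes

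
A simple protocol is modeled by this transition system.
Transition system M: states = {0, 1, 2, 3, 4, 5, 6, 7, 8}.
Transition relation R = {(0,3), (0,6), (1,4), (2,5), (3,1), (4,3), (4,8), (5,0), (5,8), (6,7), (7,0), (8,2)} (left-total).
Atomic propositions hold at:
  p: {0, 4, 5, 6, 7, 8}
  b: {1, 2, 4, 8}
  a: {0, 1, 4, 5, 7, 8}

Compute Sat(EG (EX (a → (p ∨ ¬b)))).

Sat(¬b) = {0, 3, 5, 6, 7}
Sat(p ∨ ¬b) = {0, 3, 4, 5, 6, 7, 8}
Sat(a → (p ∨ ¬b)) = {0, 2, 3, 4, 5, 6, 7, 8}
Sat(EX (a → (p ∨ ¬b))) = {s : some successor in {0, 2, 3, 4, 5, 6, 7, 8}} = {0, 1, 2, 4, 5, 6, 7, 8}
EG (EX (a → (p ∨ ¬b))): greatest fixpoint, start Z0 = {0, 1, 2, 4, 5, 6, 7, 8}, keep only states in Sat with some successor in Z. Already a fixed point.
Sat(EG (EX (a → (p ∨ ¬b)))) = {0, 1, 2, 4, 5, 6, 7, 8}

{0, 1, 2, 4, 5, 6, 7, 8}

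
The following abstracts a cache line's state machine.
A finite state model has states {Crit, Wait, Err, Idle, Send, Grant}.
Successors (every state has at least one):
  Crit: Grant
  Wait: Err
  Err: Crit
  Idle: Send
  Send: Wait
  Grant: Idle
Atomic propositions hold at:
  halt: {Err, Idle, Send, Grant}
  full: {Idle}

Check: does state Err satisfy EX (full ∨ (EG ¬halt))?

No

Sat(¬halt) = {Crit, Wait}
EG ¬halt: greatest fixpoint, start Z0 = {Crit, Wait}, keep only states in Sat with some successor in Z. Z1 = ∅; fixed.
Sat(EG ¬halt) = ∅
Sat(full ∨ (EG ¬halt)) = {Idle}
Sat(EX (full ∨ (EG ¬halt))) = {s : some successor in {Idle}} = {Grant}
Err ∉ Sat(EX (full ∨ (EG ¬halt))) = {Grant}, so the formula does not hold at Err.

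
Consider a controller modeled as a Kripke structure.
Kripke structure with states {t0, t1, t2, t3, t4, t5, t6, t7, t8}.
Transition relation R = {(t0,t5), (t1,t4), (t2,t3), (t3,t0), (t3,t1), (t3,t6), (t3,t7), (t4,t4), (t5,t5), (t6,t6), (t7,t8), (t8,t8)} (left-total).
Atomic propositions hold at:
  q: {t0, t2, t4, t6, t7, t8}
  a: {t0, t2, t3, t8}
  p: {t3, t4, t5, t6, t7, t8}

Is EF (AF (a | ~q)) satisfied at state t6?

Sat(~q) = {t1, t3, t5}
Sat(a | ~q) = {t0, t1, t2, t3, t5, t8}
AF (a | ~q): least fixpoint, start Z0 = {t0, t1, t2, t3, t5, t8}, add states with every successor in Z. Z1 = {t0, t1, t2, t3, t5, t7, t8}; fixed.
Sat(AF (a | ~q)) = {t0, t1, t2, t3, t5, t7, t8}
EF (AF (a | ~q)): least fixpoint, start Z0 = {t0, t1, t2, t3, t5, t7, t8}, add states with some successor in Z. Already a fixed point.
Sat(EF (AF (a | ~q))) = {t0, t1, t2, t3, t5, t7, t8}
t6 ∉ Sat(EF (AF (a | ~q))) = {t0, t1, t2, t3, t5, t7, t8}, so the formula does not hold at t6.

No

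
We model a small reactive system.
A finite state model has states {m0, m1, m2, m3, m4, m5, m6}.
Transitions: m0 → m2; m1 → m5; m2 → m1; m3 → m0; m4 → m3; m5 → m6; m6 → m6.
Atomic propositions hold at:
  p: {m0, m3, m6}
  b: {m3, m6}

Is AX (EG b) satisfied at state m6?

Yes

EG b: greatest fixpoint, start Z0 = {m3, m6}, keep only states in Sat with some successor in Z. Z1 = {m6}; fixed.
Sat(EG b) = {m6}
Sat(AX (EG b)) = {s : every successor in {m6}} = {m5, m6}
m6 ∈ Sat(AX (EG b)) = {m5, m6}, so the formula holds at m6.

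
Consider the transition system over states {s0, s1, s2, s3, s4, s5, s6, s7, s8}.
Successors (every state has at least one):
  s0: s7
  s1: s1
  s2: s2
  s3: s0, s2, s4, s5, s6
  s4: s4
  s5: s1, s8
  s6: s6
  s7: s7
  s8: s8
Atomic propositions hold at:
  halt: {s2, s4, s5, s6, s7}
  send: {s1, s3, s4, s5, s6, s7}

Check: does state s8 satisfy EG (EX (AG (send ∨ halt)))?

No

Sat(send ∨ halt) = {s1, s2, s3, s4, s5, s6, s7}
AG (send ∨ halt): greatest fixpoint, start Z0 = {s1, s2, s3, s4, s5, s6, s7}, keep only states in Sat with every successor in Z. Z1 = {s1, s2, s4, s6, s7}; fixed.
Sat(AG (send ∨ halt)) = {s1, s2, s4, s6, s7}
Sat(EX (AG (send ∨ halt))) = {s : some successor in {s1, s2, s4, s6, s7}} = {s0, s1, s2, s3, s4, s5, s6, s7}
EG (EX (AG (send ∨ halt))): greatest fixpoint, start Z0 = {s0, s1, s2, s3, s4, s5, s6, s7}, keep only states in Sat with some successor in Z. Already a fixed point.
Sat(EG (EX (AG (send ∨ halt)))) = {s0, s1, s2, s3, s4, s5, s6, s7}
s8 ∉ Sat(EG (EX (AG (send ∨ halt)))) = {s0, s1, s2, s3, s4, s5, s6, s7}, so the formula does not hold at s8.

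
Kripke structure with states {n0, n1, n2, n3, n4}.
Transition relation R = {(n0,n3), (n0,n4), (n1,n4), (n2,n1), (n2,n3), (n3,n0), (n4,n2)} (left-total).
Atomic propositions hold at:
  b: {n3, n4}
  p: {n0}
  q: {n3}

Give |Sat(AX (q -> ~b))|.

3

Sat(~b) = {n0, n1, n2}
Sat(q -> ~b) = {n0, n1, n2, n4}
Sat(AX (q -> ~b)) = {s : every successor in {n0, n1, n2, n4}} = {n1, n3, n4}
|Sat(AX (q -> ~b))| = |{n1, n3, n4}| = 3.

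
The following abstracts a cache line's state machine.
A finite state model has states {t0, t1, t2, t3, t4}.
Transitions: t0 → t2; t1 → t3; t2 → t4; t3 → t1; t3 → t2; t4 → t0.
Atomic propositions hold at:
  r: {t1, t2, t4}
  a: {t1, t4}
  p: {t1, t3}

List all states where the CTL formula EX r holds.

{t0, t2, t3}

Sat(EX r) = {s : some successor in {t1, t2, t4}} = {t0, t2, t3}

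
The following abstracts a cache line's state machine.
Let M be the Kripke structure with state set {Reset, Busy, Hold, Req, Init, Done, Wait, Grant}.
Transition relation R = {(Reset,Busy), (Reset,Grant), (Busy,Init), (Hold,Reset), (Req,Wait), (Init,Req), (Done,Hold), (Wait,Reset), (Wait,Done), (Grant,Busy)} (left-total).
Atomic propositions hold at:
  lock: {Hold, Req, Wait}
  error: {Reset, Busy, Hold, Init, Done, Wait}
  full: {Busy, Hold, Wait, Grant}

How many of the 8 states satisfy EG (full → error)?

7

Sat(full → error) = {Reset, Busy, Hold, Req, Init, Done, Wait}
EG (full → error): greatest fixpoint, start Z0 = {Reset, Busy, Hold, Req, Init, Done, Wait}, keep only states in Sat with some successor in Z. Already a fixed point.
Sat(EG (full → error)) = {Reset, Busy, Hold, Req, Init, Done, Wait}
|Sat(EG (full → error))| = |{Reset, Busy, Hold, Req, Init, Done, Wait}| = 7.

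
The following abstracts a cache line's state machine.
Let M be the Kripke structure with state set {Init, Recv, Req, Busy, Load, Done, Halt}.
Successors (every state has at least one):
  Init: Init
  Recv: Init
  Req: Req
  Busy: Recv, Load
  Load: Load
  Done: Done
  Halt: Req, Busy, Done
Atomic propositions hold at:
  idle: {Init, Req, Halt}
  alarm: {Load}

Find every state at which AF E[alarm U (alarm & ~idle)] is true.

Sat(~idle) = {Recv, Busy, Load, Done}
Sat(alarm & ~idle) = {Load}
E[alarm U (alarm & ~idle)]: least fixpoint, start Z0 = Sat((alarm & ~idle)) = {Load}, add states in Sat(alarm) with some successor in Z. Already a fixed point.
Sat(E[alarm U (alarm & ~idle)]) = {Load}
AF E[alarm U (alarm & ~idle)]: least fixpoint, start Z0 = {Load}, add states with every successor in Z. Already a fixed point.
Sat(AF E[alarm U (alarm & ~idle)]) = {Load}

{Load}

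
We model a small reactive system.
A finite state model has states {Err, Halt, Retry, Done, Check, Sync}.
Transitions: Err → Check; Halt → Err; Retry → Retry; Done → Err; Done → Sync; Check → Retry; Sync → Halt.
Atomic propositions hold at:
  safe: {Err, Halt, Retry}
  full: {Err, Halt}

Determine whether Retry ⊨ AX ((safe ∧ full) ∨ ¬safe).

Sat(safe ∧ full) = {Err, Halt}
Sat(¬safe) = {Done, Check, Sync}
Sat((safe ∧ full) ∨ ¬safe) = {Err, Halt, Done, Check, Sync}
Sat(AX ((safe ∧ full) ∨ ¬safe)) = {s : every successor in {Err, Halt, Done, Check, Sync}} = {Err, Halt, Done, Sync}
Retry ∉ Sat(AX ((safe ∧ full) ∨ ¬safe)) = {Err, Halt, Done, Sync}, so the formula does not hold at Retry.

No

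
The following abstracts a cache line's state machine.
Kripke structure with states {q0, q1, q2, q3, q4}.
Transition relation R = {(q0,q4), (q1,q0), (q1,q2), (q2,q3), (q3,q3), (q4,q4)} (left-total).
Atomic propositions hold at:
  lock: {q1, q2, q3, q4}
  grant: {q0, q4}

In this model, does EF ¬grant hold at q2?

Yes

Sat(¬grant) = {q1, q2, q3}
EF ¬grant: least fixpoint, start Z0 = {q1, q2, q3}, add states with some successor in Z. Already a fixed point.
Sat(EF ¬grant) = {q1, q2, q3}
q2 ∈ Sat(EF ¬grant) = {q1, q2, q3}, so the formula holds at q2.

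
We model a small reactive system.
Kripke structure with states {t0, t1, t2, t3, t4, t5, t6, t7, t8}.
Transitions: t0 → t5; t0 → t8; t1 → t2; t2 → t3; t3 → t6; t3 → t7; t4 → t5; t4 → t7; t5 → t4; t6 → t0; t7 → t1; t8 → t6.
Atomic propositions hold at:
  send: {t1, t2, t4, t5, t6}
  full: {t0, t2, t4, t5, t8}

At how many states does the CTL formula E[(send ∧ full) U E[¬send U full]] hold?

Sat(send ∧ full) = {t2, t4, t5}
Sat(¬send) = {t0, t3, t7, t8}
E[¬send U full]: least fixpoint, start Z0 = Sat(full) = {t0, t2, t4, t5, t8}, add states in Sat(¬send) with some successor in Z. Already a fixed point.
Sat(E[¬send U full]) = {t0, t2, t4, t5, t8}
E[(send ∧ full) U E[¬send U full]]: least fixpoint, start Z0 = Sat(E[¬send U full]) = {t0, t2, t4, t5, t8}, add states in Sat(send ∧ full) with some successor in Z. Already a fixed point.
Sat(E[(send ∧ full) U E[¬send U full]]) = {t0, t2, t4, t5, t8}
|Sat(E[(send ∧ full) U E[¬send U full]])| = |{t0, t2, t4, t5, t8}| = 5.

5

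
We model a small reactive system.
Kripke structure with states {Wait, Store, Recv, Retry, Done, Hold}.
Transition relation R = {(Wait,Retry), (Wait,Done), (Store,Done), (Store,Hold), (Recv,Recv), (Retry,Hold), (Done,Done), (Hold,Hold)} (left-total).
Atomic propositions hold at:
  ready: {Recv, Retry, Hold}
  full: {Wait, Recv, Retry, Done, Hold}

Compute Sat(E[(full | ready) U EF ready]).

Sat(full | ready) = {Wait, Recv, Retry, Done, Hold}
EF ready: least fixpoint, start Z0 = {Recv, Retry, Hold}, add states with some successor in Z. Z1 = {Wait, Store, Recv, Retry, Hold}; fixed.
Sat(EF ready) = {Wait, Store, Recv, Retry, Hold}
E[(full | ready) U EF ready]: least fixpoint, start Z0 = Sat(EF ready) = {Wait, Store, Recv, Retry, Hold}, add states in Sat(full | ready) with some successor in Z. Already a fixed point.
Sat(E[(full | ready) U EF ready]) = {Wait, Store, Recv, Retry, Hold}

{Wait, Store, Recv, Retry, Hold}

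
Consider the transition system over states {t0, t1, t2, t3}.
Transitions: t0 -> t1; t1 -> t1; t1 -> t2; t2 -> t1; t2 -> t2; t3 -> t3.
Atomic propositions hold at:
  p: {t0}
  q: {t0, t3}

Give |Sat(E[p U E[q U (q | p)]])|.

Sat(q | p) = {t0, t3}
E[q U (q | p)]: least fixpoint, start Z0 = Sat((q | p)) = {t0, t3}, add states in Sat(q) with some successor in Z. Already a fixed point.
Sat(E[q U (q | p)]) = {t0, t3}
E[p U E[q U (q | p)]]: least fixpoint, start Z0 = Sat(E[q U (q | p)]) = {t0, t3}, add states in Sat(p) with some successor in Z. Already a fixed point.
Sat(E[p U E[q U (q | p)]]) = {t0, t3}
|Sat(E[p U E[q U (q | p)]])| = |{t0, t3}| = 2.

2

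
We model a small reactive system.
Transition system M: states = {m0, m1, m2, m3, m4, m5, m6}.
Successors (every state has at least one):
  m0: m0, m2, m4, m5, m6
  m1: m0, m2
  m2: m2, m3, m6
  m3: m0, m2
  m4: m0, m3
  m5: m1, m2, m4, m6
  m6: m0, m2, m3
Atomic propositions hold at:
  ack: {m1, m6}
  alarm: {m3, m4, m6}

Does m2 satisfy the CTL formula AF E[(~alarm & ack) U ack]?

No

Sat(~alarm) = {m0, m1, m2, m5}
Sat(~alarm & ack) = {m1}
E[(~alarm & ack) U ack]: least fixpoint, start Z0 = Sat(ack) = {m1, m6}, add states in Sat(~alarm & ack) with some successor in Z. Already a fixed point.
Sat(E[(~alarm & ack) U ack]) = {m1, m6}
AF E[(~alarm & ack) U ack]: least fixpoint, start Z0 = {m1, m6}, add states with every successor in Z. Already a fixed point.
Sat(AF E[(~alarm & ack) U ack]) = {m1, m6}
m2 ∉ Sat(AF E[(~alarm & ack) U ack]) = {m1, m6}, so the formula does not hold at m2.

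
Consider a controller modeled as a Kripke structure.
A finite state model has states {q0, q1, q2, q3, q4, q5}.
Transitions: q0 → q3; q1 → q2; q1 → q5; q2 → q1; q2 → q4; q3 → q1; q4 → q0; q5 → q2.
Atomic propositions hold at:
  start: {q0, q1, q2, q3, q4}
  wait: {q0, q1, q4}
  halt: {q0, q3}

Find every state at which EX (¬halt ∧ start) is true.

{q1, q2, q3, q5}

Sat(¬halt) = {q1, q2, q4, q5}
Sat(¬halt ∧ start) = {q1, q2, q4}
Sat(EX (¬halt ∧ start)) = {s : some successor in {q1, q2, q4}} = {q1, q2, q3, q5}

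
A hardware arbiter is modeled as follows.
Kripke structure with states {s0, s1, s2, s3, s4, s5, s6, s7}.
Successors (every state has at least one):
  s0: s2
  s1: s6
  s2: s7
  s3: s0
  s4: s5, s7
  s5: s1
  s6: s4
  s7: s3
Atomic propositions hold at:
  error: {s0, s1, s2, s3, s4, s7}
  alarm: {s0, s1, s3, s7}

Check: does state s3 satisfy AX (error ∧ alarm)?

Sat(error ∧ alarm) = {s0, s1, s3, s7}
Sat(AX (error ∧ alarm)) = {s : every successor in {s0, s1, s3, s7}} = {s2, s3, s5, s7}
s3 ∈ Sat(AX (error ∧ alarm)) = {s2, s3, s5, s7}, so the formula holds at s3.

Yes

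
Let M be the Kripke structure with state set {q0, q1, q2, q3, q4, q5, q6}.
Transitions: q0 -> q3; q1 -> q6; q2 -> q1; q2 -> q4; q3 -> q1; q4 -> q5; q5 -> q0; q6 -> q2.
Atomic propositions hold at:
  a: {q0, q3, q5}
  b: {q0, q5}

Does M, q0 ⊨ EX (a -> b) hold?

No

Sat(a -> b) = {q0, q1, q2, q4, q5, q6}
Sat(EX (a -> b)) = {s : some successor in {q0, q1, q2, q4, q5, q6}} = {q1, q2, q3, q4, q5, q6}
q0 ∉ Sat(EX (a -> b)) = {q1, q2, q3, q4, q5, q6}, so the formula does not hold at q0.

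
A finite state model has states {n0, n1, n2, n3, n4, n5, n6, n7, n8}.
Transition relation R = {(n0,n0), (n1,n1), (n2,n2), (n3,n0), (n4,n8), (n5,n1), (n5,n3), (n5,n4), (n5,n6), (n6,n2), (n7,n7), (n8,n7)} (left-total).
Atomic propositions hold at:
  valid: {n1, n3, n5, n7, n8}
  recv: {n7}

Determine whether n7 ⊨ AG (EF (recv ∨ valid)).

Yes

Sat(recv ∨ valid) = {n1, n3, n5, n7, n8}
EF (recv ∨ valid): least fixpoint, start Z0 = {n1, n3, n5, n7, n8}, add states with some successor in Z. Z1 = {n1, n3, n4, n5, n7, n8}; fixed.
Sat(EF (recv ∨ valid)) = {n1, n3, n4, n5, n7, n8}
AG (EF (recv ∨ valid)): greatest fixpoint, start Z0 = {n1, n3, n4, n5, n7, n8}, keep only states in Sat with every successor in Z. Z1 = {n1, n4, n7, n8}; fixed.
Sat(AG (EF (recv ∨ valid))) = {n1, n4, n7, n8}
n7 ∈ Sat(AG (EF (recv ∨ valid))) = {n1, n4, n7, n8}, so the formula holds at n7.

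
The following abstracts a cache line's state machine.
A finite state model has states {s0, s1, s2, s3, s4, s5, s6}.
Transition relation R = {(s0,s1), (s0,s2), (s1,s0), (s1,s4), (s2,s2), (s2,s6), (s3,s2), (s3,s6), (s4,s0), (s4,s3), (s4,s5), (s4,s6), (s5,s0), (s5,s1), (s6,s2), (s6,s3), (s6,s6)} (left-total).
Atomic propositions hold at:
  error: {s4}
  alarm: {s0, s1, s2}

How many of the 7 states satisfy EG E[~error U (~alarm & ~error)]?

Sat(~error) = {s0, s1, s2, s3, s5, s6}
Sat(~alarm) = {s3, s4, s5, s6}
Sat(~alarm & ~error) = {s3, s5, s6}
E[~error U (~alarm & ~error)]: least fixpoint, start Z0 = Sat((~alarm & ~error)) = {s3, s5, s6}, add states in Sat(~error) with some successor in Z. Z1 = {s2, s3, s5, s6}; Z2 = {s0, s2, s3, s5, s6}; Z3 = {s0, s1, s2, s3, s5, s6}; fixed.
Sat(E[~error U (~alarm & ~error)]) = {s0, s1, s2, s3, s5, s6}
EG E[~error U (~alarm & ~error)]: greatest fixpoint, start Z0 = {s0, s1, s2, s3, s5, s6}, keep only states in Sat with some successor in Z. Already a fixed point.
Sat(EG E[~error U (~alarm & ~error)]) = {s0, s1, s2, s3, s5, s6}
|Sat(EG E[~error U (~alarm & ~error)])| = |{s0, s1, s2, s3, s5, s6}| = 6.

6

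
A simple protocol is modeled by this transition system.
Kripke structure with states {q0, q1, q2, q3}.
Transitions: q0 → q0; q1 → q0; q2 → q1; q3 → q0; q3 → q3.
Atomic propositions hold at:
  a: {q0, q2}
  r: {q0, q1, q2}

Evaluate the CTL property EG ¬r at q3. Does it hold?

Yes

Sat(¬r) = {q3}
EG ¬r: greatest fixpoint, start Z0 = {q3}, keep only states in Sat with some successor in Z. Already a fixed point.
Sat(EG ¬r) = {q3}
q3 ∈ Sat(EG ¬r) = {q3}, so the formula holds at q3.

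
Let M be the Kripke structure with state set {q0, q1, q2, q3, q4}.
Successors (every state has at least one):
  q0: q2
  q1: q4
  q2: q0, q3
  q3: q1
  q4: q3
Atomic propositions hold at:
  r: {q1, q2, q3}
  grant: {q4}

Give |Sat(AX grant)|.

Sat(AX grant) = {s : every successor in {q4}} = {q1}
|Sat(AX grant)| = |{q1}| = 1.

1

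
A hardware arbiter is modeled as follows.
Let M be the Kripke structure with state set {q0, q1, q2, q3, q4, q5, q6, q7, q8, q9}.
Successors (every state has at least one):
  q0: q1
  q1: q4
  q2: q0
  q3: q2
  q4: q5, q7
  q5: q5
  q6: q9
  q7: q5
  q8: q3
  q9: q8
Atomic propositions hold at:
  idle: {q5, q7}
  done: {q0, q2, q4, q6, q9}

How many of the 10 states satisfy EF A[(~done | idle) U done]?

Sat(~done) = {q1, q3, q5, q7, q8}
Sat(~done | idle) = {q1, q3, q5, q7, q8}
A[(~done | idle) U done]: least fixpoint, start Z0 = Sat(done) = {q0, q2, q4, q6, q9}, add states in Sat(~done | idle) with every successor in Z. Z1 = {q0, q1, q2, q3, q4, q6, q9}; Z2 = {q0, q1, q2, q3, q4, q6, q8, q9}; fixed.
Sat(A[(~done | idle) U done]) = {q0, q1, q2, q3, q4, q6, q8, q9}
EF A[(~done | idle) U done]: least fixpoint, start Z0 = {q0, q1, q2, q3, q4, q6, q8, q9}, add states with some successor in Z. Already a fixed point.
Sat(EF A[(~done | idle) U done]) = {q0, q1, q2, q3, q4, q6, q8, q9}
|Sat(EF A[(~done | idle) U done])| = |{q0, q1, q2, q3, q4, q6, q8, q9}| = 8.

8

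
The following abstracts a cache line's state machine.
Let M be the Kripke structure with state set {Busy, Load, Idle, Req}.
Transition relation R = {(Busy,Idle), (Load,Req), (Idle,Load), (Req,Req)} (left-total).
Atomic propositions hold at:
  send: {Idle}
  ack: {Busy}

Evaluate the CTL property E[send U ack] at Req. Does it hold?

E[send U ack]: least fixpoint, start Z0 = Sat(ack) = {Busy}, add states in Sat(send) with some successor in Z. Already a fixed point.
Sat(E[send U ack]) = {Busy}
Req ∉ Sat(E[send U ack]) = {Busy}, so the formula does not hold at Req.

No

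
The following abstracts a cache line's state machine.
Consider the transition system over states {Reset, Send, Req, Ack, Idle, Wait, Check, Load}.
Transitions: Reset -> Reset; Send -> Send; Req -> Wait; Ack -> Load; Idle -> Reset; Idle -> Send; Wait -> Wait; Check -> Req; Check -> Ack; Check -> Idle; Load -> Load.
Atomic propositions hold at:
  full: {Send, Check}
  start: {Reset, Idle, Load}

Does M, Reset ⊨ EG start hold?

EG start: greatest fixpoint, start Z0 = {Reset, Idle, Load}, keep only states in Sat with some successor in Z. Already a fixed point.
Sat(EG start) = {Reset, Idle, Load}
Reset ∈ Sat(EG start) = {Reset, Idle, Load}, so the formula holds at Reset.

Yes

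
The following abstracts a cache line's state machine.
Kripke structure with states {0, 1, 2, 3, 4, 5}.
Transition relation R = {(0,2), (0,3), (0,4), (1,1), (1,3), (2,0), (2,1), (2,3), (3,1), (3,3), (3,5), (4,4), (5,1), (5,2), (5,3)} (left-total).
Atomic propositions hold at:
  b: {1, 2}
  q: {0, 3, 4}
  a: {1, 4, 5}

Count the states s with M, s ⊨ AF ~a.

3

Sat(~a) = {0, 2, 3}
AF ~a: least fixpoint, start Z0 = {0, 2, 3}, add states with every successor in Z. Already a fixed point.
Sat(AF ~a) = {0, 2, 3}
|Sat(AF ~a)| = |{0, 2, 3}| = 3.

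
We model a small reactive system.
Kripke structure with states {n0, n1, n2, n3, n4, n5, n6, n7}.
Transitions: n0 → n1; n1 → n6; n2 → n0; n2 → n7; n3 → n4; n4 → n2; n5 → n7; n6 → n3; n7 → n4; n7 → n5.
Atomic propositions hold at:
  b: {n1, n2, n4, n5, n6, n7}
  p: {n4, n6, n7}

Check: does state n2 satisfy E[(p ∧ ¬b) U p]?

Sat(¬b) = {n0, n3}
Sat(p ∧ ¬b) = ∅
E[(p ∧ ¬b) U p]: least fixpoint, start Z0 = Sat(p) = {n4, n6, n7}, add states in Sat(p ∧ ¬b) with some successor in Z. Already a fixed point.
Sat(E[(p ∧ ¬b) U p]) = {n4, n6, n7}
n2 ∉ Sat(E[(p ∧ ¬b) U p]) = {n4, n6, n7}, so the formula does not hold at n2.

No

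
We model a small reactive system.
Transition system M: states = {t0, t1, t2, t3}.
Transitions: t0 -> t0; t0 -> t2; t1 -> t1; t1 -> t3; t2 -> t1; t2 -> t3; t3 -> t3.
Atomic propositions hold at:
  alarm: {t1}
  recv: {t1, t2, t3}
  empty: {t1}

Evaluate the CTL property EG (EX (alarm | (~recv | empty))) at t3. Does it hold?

Sat(~recv) = {t0}
Sat(~recv | empty) = {t0, t1}
Sat(alarm | (~recv | empty)) = {t0, t1}
Sat(EX (alarm | (~recv | empty))) = {s : some successor in {t0, t1}} = {t0, t1, t2}
EG (EX (alarm | (~recv | empty))): greatest fixpoint, start Z0 = {t0, t1, t2}, keep only states in Sat with some successor in Z. Already a fixed point.
Sat(EG (EX (alarm | (~recv | empty)))) = {t0, t1, t2}
t3 ∉ Sat(EG (EX (alarm | (~recv | empty)))) = {t0, t1, t2}, so the formula does not hold at t3.

No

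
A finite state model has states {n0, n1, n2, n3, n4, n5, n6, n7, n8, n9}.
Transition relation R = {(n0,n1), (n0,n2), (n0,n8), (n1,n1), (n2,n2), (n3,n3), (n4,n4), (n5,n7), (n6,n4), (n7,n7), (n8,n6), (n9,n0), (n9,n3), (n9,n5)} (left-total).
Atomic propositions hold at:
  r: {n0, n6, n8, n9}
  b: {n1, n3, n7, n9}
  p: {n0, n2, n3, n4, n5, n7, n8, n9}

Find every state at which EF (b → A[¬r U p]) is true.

{n0, n2, n3, n4, n5, n6, n7, n8, n9}

Sat(¬r) = {n1, n2, n3, n4, n5, n7}
A[¬r U p]: least fixpoint, start Z0 = Sat(p) = {n0, n2, n3, n4, n5, n7, n8, n9}, add states in Sat(¬r) with every successor in Z. Already a fixed point.
Sat(A[¬r U p]) = {n0, n2, n3, n4, n5, n7, n8, n9}
Sat(b → A[¬r U p]) = {n0, n2, n3, n4, n5, n6, n7, n8, n9}
EF (b → A[¬r U p]): least fixpoint, start Z0 = {n0, n2, n3, n4, n5, n6, n7, n8, n9}, add states with some successor in Z. Already a fixed point.
Sat(EF (b → A[¬r U p])) = {n0, n2, n3, n4, n5, n6, n7, n8, n9}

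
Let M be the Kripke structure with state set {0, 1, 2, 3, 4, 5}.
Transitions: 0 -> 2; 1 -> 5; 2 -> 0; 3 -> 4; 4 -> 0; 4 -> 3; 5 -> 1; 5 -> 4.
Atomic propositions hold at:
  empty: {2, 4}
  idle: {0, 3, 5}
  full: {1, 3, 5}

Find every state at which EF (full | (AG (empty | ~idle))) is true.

{1, 3, 4, 5}

Sat(~idle) = {1, 2, 4}
Sat(empty | ~idle) = {1, 2, 4}
AG (empty | ~idle): greatest fixpoint, start Z0 = {1, 2, 4}, keep only states in Sat with every successor in Z. Z1 = ∅; fixed.
Sat(AG (empty | ~idle)) = ∅
Sat(full | (AG (empty | ~idle))) = {1, 3, 5}
EF (full | (AG (empty | ~idle))): least fixpoint, start Z0 = {1, 3, 5}, add states with some successor in Z. Z1 = {1, 3, 4, 5}; fixed.
Sat(EF (full | (AG (empty | ~idle)))) = {1, 3, 4, 5}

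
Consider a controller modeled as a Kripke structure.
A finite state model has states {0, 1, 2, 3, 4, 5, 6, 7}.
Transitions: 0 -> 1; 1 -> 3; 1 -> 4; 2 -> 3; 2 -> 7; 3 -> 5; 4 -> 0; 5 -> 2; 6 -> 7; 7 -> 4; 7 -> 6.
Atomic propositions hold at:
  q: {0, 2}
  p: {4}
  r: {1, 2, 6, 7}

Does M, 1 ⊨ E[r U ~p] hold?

Yes

Sat(~p) = {0, 1, 2, 3, 5, 6, 7}
E[r U ~p]: least fixpoint, start Z0 = Sat(~p) = {0, 1, 2, 3, 5, 6, 7}, add states in Sat(r) with some successor in Z. Already a fixed point.
Sat(E[r U ~p]) = {0, 1, 2, 3, 5, 6, 7}
1 ∈ Sat(E[r U ~p]) = {0, 1, 2, 3, 5, 6, 7}, so the formula holds at 1.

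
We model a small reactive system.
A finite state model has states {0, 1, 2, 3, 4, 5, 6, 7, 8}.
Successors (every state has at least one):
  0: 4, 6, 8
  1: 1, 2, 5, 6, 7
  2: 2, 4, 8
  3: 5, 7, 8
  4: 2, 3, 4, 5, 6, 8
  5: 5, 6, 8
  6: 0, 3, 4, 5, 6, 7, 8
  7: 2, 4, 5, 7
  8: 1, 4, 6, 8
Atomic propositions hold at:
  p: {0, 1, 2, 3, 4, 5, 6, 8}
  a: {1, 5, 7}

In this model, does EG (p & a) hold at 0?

No

Sat(p & a) = {1, 5}
EG (p & a): greatest fixpoint, start Z0 = {1, 5}, keep only states in Sat with some successor in Z. Already a fixed point.
Sat(EG (p & a)) = {1, 5}
0 ∉ Sat(EG (p & a)) = {1, 5}, so the formula does not hold at 0.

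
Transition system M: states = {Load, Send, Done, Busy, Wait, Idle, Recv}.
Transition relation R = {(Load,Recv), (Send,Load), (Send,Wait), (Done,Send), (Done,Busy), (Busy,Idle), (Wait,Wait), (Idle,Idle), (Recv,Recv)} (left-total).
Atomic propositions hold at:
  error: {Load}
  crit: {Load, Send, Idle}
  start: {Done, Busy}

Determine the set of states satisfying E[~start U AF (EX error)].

Sat(~start) = {Load, Send, Wait, Idle, Recv}
Sat(EX error) = {s : some successor in {Load}} = {Send}
AF (EX error): least fixpoint, start Z0 = {Send}, add states with every successor in Z. Already a fixed point.
Sat(AF (EX error)) = {Send}
E[~start U AF (EX error)]: least fixpoint, start Z0 = Sat(AF (EX error)) = {Send}, add states in Sat(~start) with some successor in Z. Already a fixed point.
Sat(E[~start U AF (EX error)]) = {Send}

{Send}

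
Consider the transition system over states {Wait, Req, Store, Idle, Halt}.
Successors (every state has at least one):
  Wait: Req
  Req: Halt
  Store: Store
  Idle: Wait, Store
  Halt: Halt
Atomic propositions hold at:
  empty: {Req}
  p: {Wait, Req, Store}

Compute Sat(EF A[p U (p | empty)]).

Sat(p | empty) = {Wait, Req, Store}
A[p U (p | empty)]: least fixpoint, start Z0 = Sat((p | empty)) = {Wait, Req, Store}, add states in Sat(p) with every successor in Z. Already a fixed point.
Sat(A[p U (p | empty)]) = {Wait, Req, Store}
EF A[p U (p | empty)]: least fixpoint, start Z0 = {Wait, Req, Store}, add states with some successor in Z. Z1 = {Wait, Req, Store, Idle}; fixed.
Sat(EF A[p U (p | empty)]) = {Wait, Req, Store, Idle}

{Wait, Req, Store, Idle}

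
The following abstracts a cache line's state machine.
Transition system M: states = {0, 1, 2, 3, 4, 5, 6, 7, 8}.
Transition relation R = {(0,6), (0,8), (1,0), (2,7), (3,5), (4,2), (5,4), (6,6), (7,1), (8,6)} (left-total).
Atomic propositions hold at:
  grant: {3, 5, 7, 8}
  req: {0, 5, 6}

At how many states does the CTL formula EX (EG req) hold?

4

EG req: greatest fixpoint, start Z0 = {0, 5, 6}, keep only states in Sat with some successor in Z. Z1 = {0, 6}; fixed.
Sat(EG req) = {0, 6}
Sat(EX (EG req)) = {s : some successor in {0, 6}} = {0, 1, 6, 8}
|Sat(EX (EG req))| = |{0, 1, 6, 8}| = 4.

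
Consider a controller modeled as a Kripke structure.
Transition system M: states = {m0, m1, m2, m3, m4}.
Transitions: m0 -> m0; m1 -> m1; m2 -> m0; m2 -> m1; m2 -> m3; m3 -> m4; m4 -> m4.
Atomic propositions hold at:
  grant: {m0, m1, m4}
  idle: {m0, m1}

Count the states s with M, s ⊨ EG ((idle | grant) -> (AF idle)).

Sat(idle | grant) = {m0, m1, m4}
AF idle: least fixpoint, start Z0 = {m0, m1}, add states with every successor in Z. Already a fixed point.
Sat(AF idle) = {m0, m1}
Sat((idle | grant) -> (AF idle)) = {m0, m1, m2, m3}
EG ((idle | grant) -> (AF idle)): greatest fixpoint, start Z0 = {m0, m1, m2, m3}, keep only states in Sat with some successor in Z. Z1 = {m0, m1, m2}; fixed.
Sat(EG ((idle | grant) -> (AF idle))) = {m0, m1, m2}
|Sat(EG ((idle | grant) -> (AF idle)))| = |{m0, m1, m2}| = 3.

3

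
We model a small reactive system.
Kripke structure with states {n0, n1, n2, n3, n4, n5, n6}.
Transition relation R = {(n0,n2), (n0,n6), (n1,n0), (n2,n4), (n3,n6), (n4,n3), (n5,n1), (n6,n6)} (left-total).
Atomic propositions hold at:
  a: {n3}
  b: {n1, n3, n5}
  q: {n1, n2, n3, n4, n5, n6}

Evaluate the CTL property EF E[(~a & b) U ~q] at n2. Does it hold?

Sat(~a) = {n0, n1, n2, n4, n5, n6}
Sat(~a & b) = {n1, n5}
Sat(~q) = {n0}
E[(~a & b) U ~q]: least fixpoint, start Z0 = Sat(~q) = {n0}, add states in Sat(~a & b) with some successor in Z. Z1 = {n0, n1}; Z2 = {n0, n1, n5}; fixed.
Sat(E[(~a & b) U ~q]) = {n0, n1, n5}
EF E[(~a & b) U ~q]: least fixpoint, start Z0 = {n0, n1, n5}, add states with some successor in Z. Already a fixed point.
Sat(EF E[(~a & b) U ~q]) = {n0, n1, n5}
n2 ∉ Sat(EF E[(~a & b) U ~q]) = {n0, n1, n5}, so the formula does not hold at n2.

No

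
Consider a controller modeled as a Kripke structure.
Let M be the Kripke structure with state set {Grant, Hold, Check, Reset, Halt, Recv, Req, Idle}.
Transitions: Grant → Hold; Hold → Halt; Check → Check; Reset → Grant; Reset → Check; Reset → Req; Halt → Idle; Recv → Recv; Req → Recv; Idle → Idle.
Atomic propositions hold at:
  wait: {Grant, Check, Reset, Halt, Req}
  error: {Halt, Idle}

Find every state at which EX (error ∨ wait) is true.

Sat(error ∨ wait) = {Grant, Check, Reset, Halt, Req, Idle}
Sat(EX (error ∨ wait)) = {s : some successor in {Grant, Check, Reset, Halt, Req, Idle}} = {Hold, Check, Reset, Halt, Idle}

{Hold, Check, Reset, Halt, Idle}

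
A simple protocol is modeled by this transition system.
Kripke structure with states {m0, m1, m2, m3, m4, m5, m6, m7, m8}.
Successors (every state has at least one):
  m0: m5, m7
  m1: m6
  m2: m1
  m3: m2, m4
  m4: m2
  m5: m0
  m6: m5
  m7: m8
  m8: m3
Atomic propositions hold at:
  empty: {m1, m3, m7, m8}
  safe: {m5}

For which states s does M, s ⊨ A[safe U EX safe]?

Sat(EX safe) = {s : some successor in {m5}} = {m0, m6}
A[safe U EX safe]: least fixpoint, start Z0 = Sat(EX safe) = {m0, m6}, add states in Sat(safe) with every successor in Z. Z1 = {m0, m5, m6}; fixed.
Sat(A[safe U EX safe]) = {m0, m5, m6}

{m0, m5, m6}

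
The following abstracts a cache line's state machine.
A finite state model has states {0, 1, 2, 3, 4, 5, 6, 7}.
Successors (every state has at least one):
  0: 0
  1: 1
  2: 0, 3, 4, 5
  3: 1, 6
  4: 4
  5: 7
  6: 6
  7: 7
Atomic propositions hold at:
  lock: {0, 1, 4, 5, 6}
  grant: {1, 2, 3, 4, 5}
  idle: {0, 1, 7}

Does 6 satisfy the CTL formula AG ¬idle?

Yes

Sat(¬idle) = {2, 3, 4, 5, 6}
AG ¬idle: greatest fixpoint, start Z0 = {2, 3, 4, 5, 6}, keep only states in Sat with every successor in Z. Z1 = {4, 6}; fixed.
Sat(AG ¬idle) = {4, 6}
6 ∈ Sat(AG ¬idle) = {4, 6}, so the formula holds at 6.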